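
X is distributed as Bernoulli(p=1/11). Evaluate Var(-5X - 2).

For X ~ Bernoulli(p=1/11):
Var(X) = \frac{10}{121}
Var(-5X - 2) = (-5)² × Var(X) = 25 × \frac{10}{121} = \frac{250}{121}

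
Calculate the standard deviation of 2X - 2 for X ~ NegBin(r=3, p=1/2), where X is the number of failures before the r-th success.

For X ~ NegBin(r=3, p=1/2), where X is the number of failures before the r-th success:
Var(X) = 6
SD(X) = √(Var(X)) = √(6) = \sqrt{6}
SD(2X - 2) = |2| × SD(X) = 2 × \sqrt{6} = 2 \sqrt{6}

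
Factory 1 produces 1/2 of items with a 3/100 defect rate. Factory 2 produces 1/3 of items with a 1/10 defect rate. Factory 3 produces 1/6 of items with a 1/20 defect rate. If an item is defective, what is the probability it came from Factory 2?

Using Bayes' theorem:
P(F1) = 1/2, P(D|F1) = 3/100
P(F2) = 1/3, P(D|F2) = 1/10
P(F3) = 1/6, P(D|F3) = 1/20
P(D) = P(D|F1)P(F1) + P(D|F2)P(F2) + P(D|F3)P(F3)
     = \frac{17}{300}
P(F2|D) = P(D|F2)P(F2) / P(D)
= \frac{10}{17}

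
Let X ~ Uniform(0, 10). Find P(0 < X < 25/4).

P(0 < X < 25/4) = ∫_{0}^{25/4} f(x) dx
where f(x) = \frac{1}{10}
= \frac{5}{8}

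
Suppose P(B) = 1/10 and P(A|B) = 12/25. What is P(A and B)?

By definition, P(A|B) = P(A ∩ B) / P(B)
So P(A ∩ B) = P(A|B) × P(B)
= 12/25 × 1/10
= 6/125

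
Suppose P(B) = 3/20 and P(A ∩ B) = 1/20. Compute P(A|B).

P(A|B) = P(A ∩ B) / P(B)
= (1/20) / (3/20)
= 1/3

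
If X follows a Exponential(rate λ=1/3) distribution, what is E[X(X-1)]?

E[X(X-1)] = E[X² - X] = E[X²] - E[X]
E[X] = 3
E[X²] = Var(X) + (E[X])² = 9 + (3)² = 18
E[X(X-1)] = 18 - 3 = 15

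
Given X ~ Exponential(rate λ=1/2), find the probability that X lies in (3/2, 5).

P(3/2 < X < 5) = ∫_{3/2}^{5} f(x) dx
where f(x) = \frac{e^{- \frac{x}{2}}}{2}
= - \frac{1}{e^{\frac{5}{2}}} + e^{- \frac{3}{4}}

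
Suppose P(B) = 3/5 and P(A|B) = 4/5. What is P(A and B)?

By definition, P(A|B) = P(A ∩ B) / P(B)
So P(A ∩ B) = P(A|B) × P(B)
= 4/5 × 3/5
= 12/25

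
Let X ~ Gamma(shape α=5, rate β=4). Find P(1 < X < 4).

P(1 < X < 4) = ∫_{1}^{4} f(x) dx
where f(x) = \frac{128 x^{4} e^{- 4 x}}{3}
= \frac{-10675 + 103 e^{12}}{3 e^{16}}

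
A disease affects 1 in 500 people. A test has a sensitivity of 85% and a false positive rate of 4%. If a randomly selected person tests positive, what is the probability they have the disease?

Let D = the rare event, + = positive/flagged.
P(D) = 1/500
P(+|D) = 85/100 = 17/20
P(+|D') = 4/100 = 1/25
P(+) = P(+|D)P(D) + P(+|D')P(D')
     = \frac{17}{20} × \frac{1}{500} + \frac{1}{25} × \frac{499}{500}
     = \frac{2081}{50000}
P(D|+) = P(+|D)P(D)/P(+) = \frac{85}{2081}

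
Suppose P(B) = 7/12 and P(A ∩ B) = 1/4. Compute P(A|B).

P(A|B) = P(A ∩ B) / P(B)
= (1/4) / (7/12)
= 3/7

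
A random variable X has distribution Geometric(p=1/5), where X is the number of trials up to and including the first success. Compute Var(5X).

For X ~ Geometric(p=1/5), where X is the number of trials up to and including the first success:
Var(X) = 20
Var(5X) = (5)² × Var(X) = 25 × 20 = 500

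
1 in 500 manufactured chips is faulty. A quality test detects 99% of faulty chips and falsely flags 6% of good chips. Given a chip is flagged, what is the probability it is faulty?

Let D = the rare event, + = positive/flagged.
P(D) = 1/500
P(+|D) = 99/100
P(+|D') = 6/100 = 3/50
P(+) = P(+|D)P(D) + P(+|D')P(D')
     = \frac{99}{100} × \frac{1}{500} + \frac{3}{50} × \frac{499}{500}
     = \frac{3093}{50000}
P(D|+) = P(+|D)P(D)/P(+) = \frac{33}{1031}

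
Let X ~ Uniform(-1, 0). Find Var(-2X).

For X ~ Uniform(-1, 0):
Var(X) = \frac{1}{12}
Var(-2X) = (-2)² × Var(X) = 4 × \frac{1}{12} = \frac{1}{3}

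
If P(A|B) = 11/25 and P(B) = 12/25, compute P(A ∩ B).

By definition, P(A|B) = P(A ∩ B) / P(B)
So P(A ∩ B) = P(A|B) × P(B)
= 11/25 × 12/25
= 132/625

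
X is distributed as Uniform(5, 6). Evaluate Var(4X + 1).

For X ~ Uniform(5, 6):
Var(X) = \frac{1}{12}
Var(4X + 1) = (4)² × Var(X) = 16 × \frac{1}{12} = \frac{4}{3}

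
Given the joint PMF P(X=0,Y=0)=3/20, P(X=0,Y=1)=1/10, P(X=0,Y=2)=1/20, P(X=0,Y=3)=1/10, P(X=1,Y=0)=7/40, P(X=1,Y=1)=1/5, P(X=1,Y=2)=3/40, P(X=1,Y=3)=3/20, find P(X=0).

P(X=0) = P(X=0,Y=0) + P(X=0,Y=1) + P(X=0,Y=2) + P(X=0,Y=3)
= 3/20 + 1/10 + 1/20 + 1/10
= 2/5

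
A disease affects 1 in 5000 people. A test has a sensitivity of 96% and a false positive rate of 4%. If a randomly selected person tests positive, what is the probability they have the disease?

Let D = the rare event, + = positive/flagged.
P(D) = 1/5000
P(+|D) = 96/100 = 24/25
P(+|D') = 4/100 = 1/25
P(+) = P(+|D)P(D) + P(+|D')P(D')
     = \frac{24}{25} × \frac{1}{5000} + \frac{1}{25} × \frac{4999}{5000}
     = \frac{5023}{125000}
P(D|+) = P(+|D)P(D)/P(+) = \frac{24}{5023}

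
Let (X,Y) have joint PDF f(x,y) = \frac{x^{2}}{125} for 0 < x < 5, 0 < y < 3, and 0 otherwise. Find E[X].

f_X(x) = ∫_0^3 \frac{x^{2}}{125} dy = \frac{3 x^{2}}{125}
E[X] = ∫_0^5 x × (\frac{3 x^{2}}{125}) dx = \frac{15}{4}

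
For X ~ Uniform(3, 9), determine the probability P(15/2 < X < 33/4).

P(15/2 < X < 33/4) = ∫_{15/2}^{33/4} f(x) dx
where f(x) = \frac{1}{6}
= \frac{1}{8}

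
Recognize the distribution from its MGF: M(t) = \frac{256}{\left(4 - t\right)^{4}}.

The MGF M(t) = \frac{256}{\left(4 - t\right)^{4}} is the standard form for the Gamma distribution.
Comparing with the known MGF formula identifies: Gamma(shape α=4, rate β=4)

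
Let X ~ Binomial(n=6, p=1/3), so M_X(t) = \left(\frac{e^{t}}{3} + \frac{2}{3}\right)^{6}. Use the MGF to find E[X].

To find E[X], compute M^(1)(0):
M^(1)(t) = 2 \left(\frac{e^{t}}{3} + \frac{2}{3}\right)^{5} e^{t}
M^(1)(0) = 2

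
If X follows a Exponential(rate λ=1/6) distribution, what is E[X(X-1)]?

E[X(X-1)] = E[X² - X] = E[X²] - E[X]
E[X] = 6
E[X²] = Var(X) + (E[X])² = 36 + (6)² = 72
E[X(X-1)] = 72 - 6 = 66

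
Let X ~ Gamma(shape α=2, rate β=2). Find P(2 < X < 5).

P(2 < X < 5) = ∫_{2}^{5} f(x) dx
where f(x) = 4 x e^{- 2 x}
= \frac{-11 + 5 e^{6}}{e^{10}}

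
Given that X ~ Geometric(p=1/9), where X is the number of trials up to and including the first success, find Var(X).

For X ~ Geometric(p=1/9), where X is the number of trials up to and including the first success:
Var(X) = 72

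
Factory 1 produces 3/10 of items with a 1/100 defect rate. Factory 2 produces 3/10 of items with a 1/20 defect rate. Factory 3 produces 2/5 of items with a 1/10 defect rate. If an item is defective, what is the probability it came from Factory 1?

Using Bayes' theorem:
P(F1) = 3/10, P(D|F1) = 1/100
P(F2) = 3/10, P(D|F2) = 1/20
P(F3) = 2/5, P(D|F3) = 1/10
P(D) = P(D|F1)P(F1) + P(D|F2)P(F2) + P(D|F3)P(F3)
     = \frac{29}{500}
P(F1|D) = P(D|F1)P(F1) / P(D)
= \frac{3}{58}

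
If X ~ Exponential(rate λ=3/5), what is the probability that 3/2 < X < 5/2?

P(3/2 < X < 5/2) = ∫_{3/2}^{5/2} f(x) dx
where f(x) = \frac{3 e^{- \frac{3 x}{5}}}{5}
= - \frac{1}{e^{\frac{3}{2}}} + e^{- \frac{9}{10}}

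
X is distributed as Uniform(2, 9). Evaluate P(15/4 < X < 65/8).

P(15/4 < X < 65/8) = ∫_{15/4}^{65/8} f(x) dx
where f(x) = \frac{1}{7}
= \frac{5}{8}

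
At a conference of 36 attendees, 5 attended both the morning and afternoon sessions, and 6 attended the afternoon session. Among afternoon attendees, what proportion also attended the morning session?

P(A ∩ B) = 5/36
P(B) = 6/36 = 1/6
P(A|B) = P(A ∩ B) / P(B) = (5/36) / (1/6) = 5/6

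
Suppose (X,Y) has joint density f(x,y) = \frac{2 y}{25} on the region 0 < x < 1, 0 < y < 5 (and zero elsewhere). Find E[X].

f_X(x) = ∫_0^5 \frac{2 y}{25} dy = 1
E[X] = ∫_0^1 x × (1) dx = \frac{1}{2}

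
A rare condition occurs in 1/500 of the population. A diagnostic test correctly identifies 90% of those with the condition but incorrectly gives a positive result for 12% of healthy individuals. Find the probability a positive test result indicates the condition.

Let D = the rare event, + = positive/flagged.
P(D) = 1/500
P(+|D) = 90/100 = 9/10
P(+|D') = 12/100 = 3/25
P(+) = P(+|D)P(D) + P(+|D')P(D')
     = \frac{9}{10} × \frac{1}{500} + \frac{3}{25} × \frac{499}{500}
     = \frac{3039}{25000}
P(D|+) = P(+|D)P(D)/P(+) = \frac{15}{1013}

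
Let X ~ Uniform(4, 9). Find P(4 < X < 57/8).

P(4 < X < 57/8) = ∫_{4}^{57/8} f(x) dx
where f(x) = \frac{1}{5}
= \frac{5}{8}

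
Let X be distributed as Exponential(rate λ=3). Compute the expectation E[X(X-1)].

E[X(X-1)] = E[X² - X] = E[X²] - E[X]
E[X] = \frac{1}{3}
E[X²] = Var(X) + (E[X])² = \frac{1}{9} + (\frac{1}{3})² = \frac{2}{9}
E[X(X-1)] = \frac{2}{9} - \frac{1}{3} = - \frac{1}{9}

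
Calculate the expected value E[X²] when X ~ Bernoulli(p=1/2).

Using the identity E[X²] = Var(X) + (E[X])²:
E[X] = \frac{1}{2}
Var(X) = \frac{1}{4}
E[X²] = \frac{1}{4} + (\frac{1}{2})²
= \frac{1}{2}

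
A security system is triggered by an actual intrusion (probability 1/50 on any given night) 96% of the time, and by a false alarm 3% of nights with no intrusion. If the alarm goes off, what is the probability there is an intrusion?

Let D = the rare event, + = positive/flagged.
P(D) = 1/50
P(+|D) = 96/100 = 24/25
P(+|D') = 3/100
P(+) = P(+|D)P(D) + P(+|D')P(D')
     = \frac{24}{25} × \frac{1}{50} + \frac{3}{100} × \frac{49}{50}
     = \frac{243}{5000}
P(D|+) = P(+|D)P(D)/P(+) = \frac{32}{81}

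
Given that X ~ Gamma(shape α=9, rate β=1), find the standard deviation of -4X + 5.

For X ~ Gamma(shape α=9, rate β=1):
Var(X) = 9
SD(X) = √(Var(X)) = √(9) = 3
SD(-4X + 5) = |-4| × SD(X) = 4 × 3 = 12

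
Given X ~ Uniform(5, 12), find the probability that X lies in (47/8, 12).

P(47/8 < X < 12) = ∫_{47/8}^{12} f(x) dx
where f(x) = \frac{1}{7}
= \frac{7}{8}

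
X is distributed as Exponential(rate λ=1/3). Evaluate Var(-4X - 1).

For X ~ Exponential(rate λ=1/3):
Var(X) = 9
Var(-4X - 1) = (-4)² × Var(X) = 16 × 9 = 144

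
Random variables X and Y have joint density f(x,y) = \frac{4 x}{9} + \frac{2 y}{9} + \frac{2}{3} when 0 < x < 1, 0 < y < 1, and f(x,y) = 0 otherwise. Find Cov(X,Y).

E[XY] = ∫∫ xy × f(x,y) dx dy = \frac{5}{18}
E[X] = \frac{29}{54}
E[Y] = \frac{14}{27}
Cov(X,Y) = E[XY] - E[X]E[Y] = - \frac{1}{1458}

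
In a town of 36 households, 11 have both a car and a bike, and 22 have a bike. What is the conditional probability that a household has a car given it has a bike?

P(A ∩ B) = 11/36
P(B) = 22/36 = 11/18
P(A|B) = P(A ∩ B) / P(B) = (11/36) / (11/18) = 1/2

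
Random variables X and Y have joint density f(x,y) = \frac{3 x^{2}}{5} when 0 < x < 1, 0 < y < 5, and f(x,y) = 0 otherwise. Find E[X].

f_X(x) = ∫_0^5 \frac{3 x^{2}}{5} dy = 3 x^{2}
E[X] = ∫_0^1 x × (3 x^{2}) dx = \frac{3}{4}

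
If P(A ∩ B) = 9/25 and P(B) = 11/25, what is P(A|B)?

P(A|B) = P(A ∩ B) / P(B)
= (9/25) / (11/25)
= 9/11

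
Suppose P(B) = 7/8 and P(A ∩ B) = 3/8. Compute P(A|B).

P(A|B) = P(A ∩ B) / P(B)
= (3/8) / (7/8)
= 3/7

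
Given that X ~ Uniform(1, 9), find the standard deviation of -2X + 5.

For X ~ Uniform(1, 9):
Var(X) = \frac{16}{3}
SD(X) = √(Var(X)) = √(\frac{16}{3}) = \frac{4 \sqrt{3}}{3}
SD(-2X + 5) = |-2| × SD(X) = 2 × \frac{4 \sqrt{3}}{3} = \frac{8 \sqrt{3}}{3}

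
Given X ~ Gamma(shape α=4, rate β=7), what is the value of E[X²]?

Using the identity E[X²] = Var(X) + (E[X])²:
E[X] = \frac{4}{7}
Var(X) = \frac{4}{49}
E[X²] = \frac{4}{49} + (\frac{4}{7})²
= \frac{20}{49}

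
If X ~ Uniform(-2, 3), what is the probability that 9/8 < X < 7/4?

P(9/8 < X < 7/4) = ∫_{9/8}^{7/4} f(x) dx
where f(x) = \frac{1}{5}
= \frac{1}{8}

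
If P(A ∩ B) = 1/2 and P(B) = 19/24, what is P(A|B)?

P(A|B) = P(A ∩ B) / P(B)
= (1/2) / (19/24)
= 12/19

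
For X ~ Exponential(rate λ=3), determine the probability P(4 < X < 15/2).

P(4 < X < 15/2) = ∫_{4}^{15/2} f(x) dx
where f(x) = 3 e^{- 3 x}
= - \frac{1}{e^{\frac{45}{2}}} + e^{-12}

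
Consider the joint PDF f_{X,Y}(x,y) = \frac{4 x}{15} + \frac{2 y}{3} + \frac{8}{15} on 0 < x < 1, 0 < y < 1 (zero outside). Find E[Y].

E[Y] = ∫_0^1 ∫_0^1 y × f(x,y) dx dy
= \frac{5}{9}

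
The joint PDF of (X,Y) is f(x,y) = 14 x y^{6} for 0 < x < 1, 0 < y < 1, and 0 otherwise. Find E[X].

E[X] = ∫_0^1 ∫_0^1 x × f(x,y) dy dx
= ∫_0^1 ∫_0^1 x × (14 x y^{6}) dy dx
= \frac{2}{3}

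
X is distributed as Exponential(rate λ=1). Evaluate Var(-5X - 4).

For X ~ Exponential(rate λ=1):
Var(X) = 1
Var(-5X - 4) = (-5)² × Var(X) = 25 × 1 = 25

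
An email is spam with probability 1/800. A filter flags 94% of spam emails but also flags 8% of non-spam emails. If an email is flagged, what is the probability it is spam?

Let D = the rare event, + = positive/flagged.
P(D) = 1/800
P(+|D) = 94/100 = 47/50
P(+|D') = 8/100 = 2/25
P(+) = P(+|D)P(D) + P(+|D')P(D')
     = \frac{47}{50} × \frac{1}{800} + \frac{2}{25} × \frac{799}{800}
     = \frac{3243}{40000}
P(D|+) = P(+|D)P(D)/P(+) = \frac{1}{69}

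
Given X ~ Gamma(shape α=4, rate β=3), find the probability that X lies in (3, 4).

P(3 < X < 4) = ∫_{3}^{4} f(x) dx
where f(x) = \frac{27 x^{3} e^{- 3 x}}{2}
= \frac{-373 + 172 e^{3}}{e^{12}}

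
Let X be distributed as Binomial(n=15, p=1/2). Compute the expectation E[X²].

Using the identity E[X²] = Var(X) + (E[X])²:
E[X] = \frac{15}{2}
Var(X) = \frac{15}{4}
E[X²] = \frac{15}{4} + (\frac{15}{2})²
= 60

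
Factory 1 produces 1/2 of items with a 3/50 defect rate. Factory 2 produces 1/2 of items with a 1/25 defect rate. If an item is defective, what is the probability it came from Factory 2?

Using Bayes' theorem:
P(F1) = 1/2, P(D|F1) = 3/50
P(F2) = 1/2, P(D|F2) = 1/25
P(D) = P(D|F1)P(F1) + P(D|F2)P(F2)
     = \frac{1}{20}
P(F2|D) = P(D|F2)P(F2) / P(D)
= \frac{2}{5}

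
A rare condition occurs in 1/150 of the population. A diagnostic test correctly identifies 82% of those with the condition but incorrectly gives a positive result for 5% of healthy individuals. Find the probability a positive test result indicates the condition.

Let D = the rare event, + = positive/flagged.
P(D) = 1/150
P(+|D) = 82/100 = 41/50
P(+|D') = 5/100 = 1/20
P(+) = P(+|D)P(D) + P(+|D')P(D')
     = \frac{41}{50} × \frac{1}{150} + \frac{1}{20} × \frac{149}{150}
     = \frac{827}{15000}
P(D|+) = P(+|D)P(D)/P(+) = \frac{82}{827}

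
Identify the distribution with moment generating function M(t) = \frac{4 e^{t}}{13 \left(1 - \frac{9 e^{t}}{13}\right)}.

The MGF M(t) = \frac{4 e^{t}}{13 \left(1 - \frac{9 e^{t}}{13}\right)} is the standard form for the Geometric distribution.
Comparing with the known MGF formula identifies: Geometric(p=4/13), X = trial number of first success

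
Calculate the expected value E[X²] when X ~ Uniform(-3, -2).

Using the identity E[X²] = Var(X) + (E[X])²:
E[X] = - \frac{5}{2}
Var(X) = \frac{1}{12}
E[X²] = \frac{1}{12} + (- \frac{5}{2})²
= \frac{19}{3}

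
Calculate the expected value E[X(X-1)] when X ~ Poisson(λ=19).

E[X(X-1)] = E[X² - X] = E[X²] - E[X]
E[X] = 19
E[X²] = Var(X) + (E[X])² = 19 + (19)² = 380
E[X(X-1)] = 380 - 19 = 361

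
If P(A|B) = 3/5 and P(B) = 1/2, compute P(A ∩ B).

By definition, P(A|B) = P(A ∩ B) / P(B)
So P(A ∩ B) = P(A|B) × P(B)
= 3/5 × 1/2
= 3/10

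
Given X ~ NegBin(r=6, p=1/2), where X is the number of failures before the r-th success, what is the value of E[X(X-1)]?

E[X(X-1)] = E[X² - X] = E[X²] - E[X]
E[X] = 6
E[X²] = Var(X) + (E[X])² = 12 + (6)² = 48
E[X(X-1)] = 48 - 6 = 42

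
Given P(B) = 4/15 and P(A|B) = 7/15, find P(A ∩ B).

By definition, P(A|B) = P(A ∩ B) / P(B)
So P(A ∩ B) = P(A|B) × P(B)
= 7/15 × 4/15
= 28/225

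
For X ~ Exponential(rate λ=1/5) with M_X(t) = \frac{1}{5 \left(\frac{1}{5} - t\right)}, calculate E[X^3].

To find E[X^3], compute M^(3)(0):
M^(1)(t) = \frac{1}{5 \left(\frac{1}{5} - t\right)^{2}}
M^(2)(t) = \frac{2}{5 \left(\frac{1}{5} - t\right)^{3}}
M^(3)(t) = \frac{6}{5 \left(\frac{1}{5} - t\right)^{4}}
M^(3)(0) = 750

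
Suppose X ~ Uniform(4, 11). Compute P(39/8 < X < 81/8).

P(39/8 < X < 81/8) = ∫_{39/8}^{81/8} f(x) dx
where f(x) = \frac{1}{7}
= \frac{3}{4}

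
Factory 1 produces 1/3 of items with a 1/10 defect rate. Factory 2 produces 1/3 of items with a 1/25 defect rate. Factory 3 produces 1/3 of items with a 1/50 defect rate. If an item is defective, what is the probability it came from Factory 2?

Using Bayes' theorem:
P(F1) = 1/3, P(D|F1) = 1/10
P(F2) = 1/3, P(D|F2) = 1/25
P(F3) = 1/3, P(D|F3) = 1/50
P(D) = P(D|F1)P(F1) + P(D|F2)P(F2) + P(D|F3)P(F3)
     = \frac{4}{75}
P(F2|D) = P(D|F2)P(F2) / P(D)
= \frac{1}{4}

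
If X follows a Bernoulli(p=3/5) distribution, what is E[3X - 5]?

For X ~ Bernoulli(p=3/5):
E[X] = \frac{3}{5}
E[3X - 5] = 3 × E[X] - 5 = - \frac{16}{5}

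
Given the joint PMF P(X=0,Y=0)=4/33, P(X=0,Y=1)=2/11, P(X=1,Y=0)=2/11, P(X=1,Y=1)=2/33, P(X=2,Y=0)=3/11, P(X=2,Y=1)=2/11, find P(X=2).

P(X=2) = P(X=2,Y=0) + P(X=2,Y=1)
= 3/11 + 2/11
= 5/11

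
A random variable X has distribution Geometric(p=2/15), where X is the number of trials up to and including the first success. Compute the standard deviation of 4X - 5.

For X ~ Geometric(p=2/15), where X is the number of trials up to and including the first success:
Var(X) = \frac{195}{4}
SD(X) = √(Var(X)) = √(\frac{195}{4}) = \frac{\sqrt{195}}{2}
SD(4X - 5) = |4| × SD(X) = 4 × \frac{\sqrt{195}}{2} = 2 \sqrt{195}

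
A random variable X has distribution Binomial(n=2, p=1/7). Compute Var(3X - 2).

For X ~ Binomial(n=2, p=1/7):
Var(X) = \frac{12}{49}
Var(3X - 2) = (3)² × Var(X) = 9 × \frac{12}{49} = \frac{108}{49}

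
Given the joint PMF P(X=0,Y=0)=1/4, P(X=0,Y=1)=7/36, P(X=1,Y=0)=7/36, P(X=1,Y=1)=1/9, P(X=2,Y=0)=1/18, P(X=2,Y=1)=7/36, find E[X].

First find marginal of X:
P(X=0) = 4/9
P(X=1) = 11/36
P(X=2) = 1/4
E[X] = 0 × 4/9 + 1 × 11/36 + 2 × 1/4 = 29/36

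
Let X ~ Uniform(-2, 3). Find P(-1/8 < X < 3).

P(-1/8 < X < 3) = ∫_{-1/8}^{3} f(x) dx
where f(x) = \frac{1}{5}
= \frac{5}{8}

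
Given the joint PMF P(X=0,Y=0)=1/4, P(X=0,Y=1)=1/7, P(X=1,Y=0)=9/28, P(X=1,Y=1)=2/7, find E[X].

First find marginal of X:
P(X=0) = 11/28
P(X=1) = 17/28
E[X] = 0 × 11/28 + 1 × 17/28 = 17/28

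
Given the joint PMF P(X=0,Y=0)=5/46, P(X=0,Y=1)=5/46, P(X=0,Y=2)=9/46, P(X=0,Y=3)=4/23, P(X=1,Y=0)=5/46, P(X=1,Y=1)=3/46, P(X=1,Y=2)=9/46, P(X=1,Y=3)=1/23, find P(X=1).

P(X=1) = P(X=1,Y=0) + P(X=1,Y=1) + P(X=1,Y=2) + P(X=1,Y=3)
= 5/46 + 3/46 + 9/46 + 1/23
= 19/46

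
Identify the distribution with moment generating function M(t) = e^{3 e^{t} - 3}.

The MGF M(t) = e^{3 e^{t} - 3} is the standard form for the Poisson distribution.
Comparing with the known MGF formula identifies: Poisson(λ=3)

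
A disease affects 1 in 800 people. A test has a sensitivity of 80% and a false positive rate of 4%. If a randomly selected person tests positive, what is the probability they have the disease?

Let D = the rare event, + = positive/flagged.
P(D) = 1/800
P(+|D) = 80/100 = 4/5
P(+|D') = 4/100 = 1/25
P(+) = P(+|D)P(D) + P(+|D')P(D')
     = \frac{4}{5} × \frac{1}{800} + \frac{1}{25} × \frac{799}{800}
     = \frac{819}{20000}
P(D|+) = P(+|D)P(D)/P(+) = \frac{20}{819}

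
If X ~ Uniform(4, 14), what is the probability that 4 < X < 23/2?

P(4 < X < 23/2) = ∫_{4}^{23/2} f(x) dx
where f(x) = \frac{1}{10}
= \frac{3}{4}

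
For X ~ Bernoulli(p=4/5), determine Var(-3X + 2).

For X ~ Bernoulli(p=4/5):
Var(X) = \frac{4}{25}
Var(-3X + 2) = (-3)² × Var(X) = 9 × \frac{4}{25} = \frac{36}{25}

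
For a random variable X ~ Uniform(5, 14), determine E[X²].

Using the identity E[X²] = Var(X) + (E[X])²:
E[X] = \frac{19}{2}
Var(X) = \frac{27}{4}
E[X²] = \frac{27}{4} + (\frac{19}{2})²
= 97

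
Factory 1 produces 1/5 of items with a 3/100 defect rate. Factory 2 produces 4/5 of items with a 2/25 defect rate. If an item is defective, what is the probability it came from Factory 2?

Using Bayes' theorem:
P(F1) = 1/5, P(D|F1) = 3/100
P(F2) = 4/5, P(D|F2) = 2/25
P(D) = P(D|F1)P(F1) + P(D|F2)P(F2)
     = \frac{7}{100}
P(F2|D) = P(D|F2)P(F2) / P(D)
= \frac{32}{35}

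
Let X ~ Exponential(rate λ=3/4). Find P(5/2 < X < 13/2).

P(5/2 < X < 13/2) = ∫_{5/2}^{13/2} f(x) dx
where f(x) = \frac{3 e^{- \frac{3 x}{4}}}{4}
= - \frac{1 - e^{3}}{e^{\frac{39}{8}}}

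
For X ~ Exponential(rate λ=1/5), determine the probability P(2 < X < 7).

P(2 < X < 7) = ∫_{2}^{7} f(x) dx
where f(x) = \frac{e^{- \frac{x}{5}}}{5}
= - \frac{1 - e}{e^{\frac{7}{5}}}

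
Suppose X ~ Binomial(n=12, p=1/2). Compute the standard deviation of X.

For X ~ Binomial(n=12, p=1/2):
Var(X) = 3
SD(X) = √(Var(X)) = √(3) = \sqrt{3}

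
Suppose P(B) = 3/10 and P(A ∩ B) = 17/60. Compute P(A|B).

P(A|B) = P(A ∩ B) / P(B)
= (17/60) / (3/10)
= 17/18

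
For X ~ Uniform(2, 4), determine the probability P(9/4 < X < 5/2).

P(9/4 < X < 5/2) = ∫_{9/4}^{5/2} f(x) dx
where f(x) = \frac{1}{2}
= \frac{1}{8}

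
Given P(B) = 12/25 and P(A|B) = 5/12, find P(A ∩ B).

By definition, P(A|B) = P(A ∩ B) / P(B)
So P(A ∩ B) = P(A|B) × P(B)
= 5/12 × 12/25
= 1/5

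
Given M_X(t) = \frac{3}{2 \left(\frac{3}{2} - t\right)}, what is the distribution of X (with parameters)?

The MGF M(t) = \frac{3}{2 \left(\frac{3}{2} - t\right)} is the standard form for the Exponential distribution.
Comparing with the known MGF formula identifies: Exponential(rate λ=3/2)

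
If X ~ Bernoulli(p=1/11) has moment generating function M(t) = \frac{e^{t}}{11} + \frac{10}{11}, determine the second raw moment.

To find E[X^2], compute M^(2)(0):
M^(1)(t) = \frac{e^{t}}{11}
M^(2)(t) = \frac{e^{t}}{11}
M^(2)(0) = \frac{1}{11}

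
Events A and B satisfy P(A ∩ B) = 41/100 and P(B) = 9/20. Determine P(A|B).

P(A|B) = P(A ∩ B) / P(B)
= (41/100) / (9/20)
= 41/45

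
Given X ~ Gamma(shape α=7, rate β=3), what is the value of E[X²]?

Using the identity E[X²] = Var(X) + (E[X])²:
E[X] = \frac{7}{3}
Var(X) = \frac{7}{9}
E[X²] = \frac{7}{9} + (\frac{7}{3})²
= \frac{56}{9}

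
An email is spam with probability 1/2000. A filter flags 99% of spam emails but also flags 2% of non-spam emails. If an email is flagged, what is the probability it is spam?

Let D = the rare event, + = positive/flagged.
P(D) = 1/2000
P(+|D) = 99/100
P(+|D') = 2/100 = 1/50
P(+) = P(+|D)P(D) + P(+|D')P(D')
     = \frac{99}{100} × \frac{1}{2000} + \frac{1}{50} × \frac{1999}{2000}
     = \frac{4097}{200000}
P(D|+) = P(+|D)P(D)/P(+) = \frac{99}{4097}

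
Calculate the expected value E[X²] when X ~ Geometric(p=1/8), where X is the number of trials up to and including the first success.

Using the identity E[X²] = Var(X) + (E[X])²:
E[X] = 8
Var(X) = 56
E[X²] = 56 + (8)²
= 120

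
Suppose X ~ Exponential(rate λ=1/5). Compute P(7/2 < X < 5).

P(7/2 < X < 5) = ∫_{7/2}^{5} f(x) dx
where f(x) = \frac{e^{- \frac{x}{5}}}{5}
= - \frac{1}{e} + e^{- \frac{7}{10}}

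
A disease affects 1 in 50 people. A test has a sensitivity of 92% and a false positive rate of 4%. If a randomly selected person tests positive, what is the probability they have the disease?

Let D = the rare event, + = positive/flagged.
P(D) = 1/50
P(+|D) = 92/100 = 23/25
P(+|D') = 4/100 = 1/25
P(+) = P(+|D)P(D) + P(+|D')P(D')
     = \frac{23}{25} × \frac{1}{50} + \frac{1}{25} × \frac{49}{50}
     = \frac{36}{625}
P(D|+) = P(+|D)P(D)/P(+) = \frac{23}{72}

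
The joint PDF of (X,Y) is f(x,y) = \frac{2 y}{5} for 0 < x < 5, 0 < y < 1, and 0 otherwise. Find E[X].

f_X(x) = ∫_0^1 \frac{2 y}{5} dy = \frac{1}{5}
E[X] = ∫_0^5 x × (\frac{1}{5}) dx = \frac{5}{2}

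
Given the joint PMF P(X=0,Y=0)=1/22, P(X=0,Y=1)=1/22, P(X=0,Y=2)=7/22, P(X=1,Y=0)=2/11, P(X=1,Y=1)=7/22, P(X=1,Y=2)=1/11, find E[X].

First find marginal of X:
P(X=0) = 9/22
P(X=1) = 13/22
E[X] = 0 × 9/22 + 1 × 13/22 = 13/22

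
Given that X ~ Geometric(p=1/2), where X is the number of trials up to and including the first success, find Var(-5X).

For X ~ Geometric(p=1/2), where X is the number of trials up to and including the first success:
Var(X) = 2
Var(-5X) = (-5)² × Var(X) = 25 × 2 = 50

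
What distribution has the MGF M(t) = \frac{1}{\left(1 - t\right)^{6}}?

The MGF M(t) = \frac{1}{\left(1 - t\right)^{6}} is the standard form for the Gamma distribution.
Comparing with the known MGF formula identifies: Gamma(shape α=6, rate β=1)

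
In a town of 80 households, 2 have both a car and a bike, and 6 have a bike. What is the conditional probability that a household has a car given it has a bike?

P(A ∩ B) = 2/80 = 1/40
P(B) = 6/80 = 3/40
P(A|B) = P(A ∩ B) / P(B) = (1/40) / (3/40) = 1/3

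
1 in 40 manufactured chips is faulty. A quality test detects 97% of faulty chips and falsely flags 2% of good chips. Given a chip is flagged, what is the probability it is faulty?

Let D = the rare event, + = positive/flagged.
P(D) = 1/40
P(+|D) = 97/100
P(+|D') = 2/100 = 1/50
P(+) = P(+|D)P(D) + P(+|D')P(D')
     = \frac{97}{100} × \frac{1}{40} + \frac{1}{50} × \frac{39}{40}
     = \frac{7}{160}
P(D|+) = P(+|D)P(D)/P(+) = \frac{97}{175}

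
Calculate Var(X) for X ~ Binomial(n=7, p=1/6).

For X ~ Binomial(n=7, p=1/6):
Var(X) = \frac{35}{36}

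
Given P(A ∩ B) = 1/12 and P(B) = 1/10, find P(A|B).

P(A|B) = P(A ∩ B) / P(B)
= (1/12) / (1/10)
= 5/6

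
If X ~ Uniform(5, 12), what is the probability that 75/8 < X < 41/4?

P(75/8 < X < 41/4) = ∫_{75/8}^{41/4} f(x) dx
where f(x) = \frac{1}{7}
= \frac{1}{8}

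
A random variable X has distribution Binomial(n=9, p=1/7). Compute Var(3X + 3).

For X ~ Binomial(n=9, p=1/7):
Var(X) = \frac{54}{49}
Var(3X + 3) = (3)² × Var(X) = 9 × \frac{54}{49} = \frac{486}{49}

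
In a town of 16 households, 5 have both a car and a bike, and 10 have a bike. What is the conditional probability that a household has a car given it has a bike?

P(A ∩ B) = 5/16
P(B) = 10/16 = 5/8
P(A|B) = P(A ∩ B) / P(B) = (5/16) / (5/8) = 1/2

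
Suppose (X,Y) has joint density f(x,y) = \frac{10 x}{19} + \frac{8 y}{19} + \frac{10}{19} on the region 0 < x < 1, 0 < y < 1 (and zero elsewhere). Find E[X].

E[X] = ∫_0^1 ∫_0^1 x × f(x,y) dy dx
= ∫_0^1 ∫_0^1 x × (\frac{10 x}{19} + \frac{8 y}{19} + \frac{10}{19}) dy dx
= \frac{31}{57}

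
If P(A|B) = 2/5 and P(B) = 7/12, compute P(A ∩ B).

By definition, P(A|B) = P(A ∩ B) / P(B)
So P(A ∩ B) = P(A|B) × P(B)
= 2/5 × 7/12
= 7/30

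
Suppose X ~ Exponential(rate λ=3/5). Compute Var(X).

For X ~ Exponential(rate λ=3/5):
Var(X) = \frac{25}{9}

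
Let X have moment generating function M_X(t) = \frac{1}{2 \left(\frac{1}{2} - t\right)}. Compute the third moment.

To find E[X^3], compute M^(3)(0):
M^(1)(t) = \frac{1}{2 \left(\frac{1}{2} - t\right)^{2}}
M^(2)(t) = \frac{1}{\left(\frac{1}{2} - t\right)^{3}}
M^(3)(t) = \frac{3}{\left(\frac{1}{2} - t\right)^{4}}
M^(3)(0) = 48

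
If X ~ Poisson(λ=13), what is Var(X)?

For X ~ Poisson(λ=13):
Var(X) = 13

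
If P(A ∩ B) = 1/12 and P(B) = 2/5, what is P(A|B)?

P(A|B) = P(A ∩ B) / P(B)
= (1/12) / (2/5)
= 5/24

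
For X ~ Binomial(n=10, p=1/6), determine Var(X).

For X ~ Binomial(n=10, p=1/6):
Var(X) = \frac{25}{18}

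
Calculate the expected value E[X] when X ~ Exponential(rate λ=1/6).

For X ~ Exponential(rate λ=1/6), the expected value is:
E[X] = 6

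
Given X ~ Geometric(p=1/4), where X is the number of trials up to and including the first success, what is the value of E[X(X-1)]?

E[X(X-1)] = E[X² - X] = E[X²] - E[X]
E[X] = 4
E[X²] = Var(X) + (E[X])² = 12 + (4)² = 28
E[X(X-1)] = 28 - 4 = 24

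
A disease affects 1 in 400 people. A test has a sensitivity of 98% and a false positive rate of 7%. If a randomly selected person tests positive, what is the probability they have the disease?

Let D = the rare event, + = positive/flagged.
P(D) = 1/400
P(+|D) = 98/100 = 49/50
P(+|D') = 7/100
P(+) = P(+|D)P(D) + P(+|D')P(D')
     = \frac{49}{50} × \frac{1}{400} + \frac{7}{100} × \frac{399}{400}
     = \frac{2891}{40000}
P(D|+) = P(+|D)P(D)/P(+) = \frac{2}{59}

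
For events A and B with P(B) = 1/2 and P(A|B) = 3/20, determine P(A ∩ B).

By definition, P(A|B) = P(A ∩ B) / P(B)
So P(A ∩ B) = P(A|B) × P(B)
= 3/20 × 1/2
= 3/40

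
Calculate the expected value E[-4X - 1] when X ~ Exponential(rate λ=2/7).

For X ~ Exponential(rate λ=2/7):
E[X] = \frac{7}{2}
E[-4X - 1] = -4 × E[X] - 1 = -15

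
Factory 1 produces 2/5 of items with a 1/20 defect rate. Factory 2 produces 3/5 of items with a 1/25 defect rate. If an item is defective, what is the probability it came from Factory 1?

Using Bayes' theorem:
P(F1) = 2/5, P(D|F1) = 1/20
P(F2) = 3/5, P(D|F2) = 1/25
P(D) = P(D|F1)P(F1) + P(D|F2)P(F2)
     = \frac{11}{250}
P(F1|D) = P(D|F1)P(F1) / P(D)
= \frac{5}{11}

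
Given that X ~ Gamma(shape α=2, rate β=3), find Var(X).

For X ~ Gamma(shape α=2, rate β=3):
Var(X) = \frac{2}{9}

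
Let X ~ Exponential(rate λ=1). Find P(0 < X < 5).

P(0 < X < 5) = ∫_{0}^{5} f(x) dx
where f(x) = e^{- x}
= 1 - e^{-5}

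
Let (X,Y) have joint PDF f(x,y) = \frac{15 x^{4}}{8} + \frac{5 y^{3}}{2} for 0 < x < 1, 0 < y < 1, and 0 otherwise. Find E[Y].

E[Y] = ∫_0^1 ∫_0^1 y × f(x,y) dx dy
= \frac{11}{16}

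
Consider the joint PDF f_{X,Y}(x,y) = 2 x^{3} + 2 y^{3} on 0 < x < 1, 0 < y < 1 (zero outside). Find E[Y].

E[Y] = ∫_0^1 ∫_0^1 y × f(x,y) dx dy
= \frac{13}{20}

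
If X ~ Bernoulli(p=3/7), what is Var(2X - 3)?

For X ~ Bernoulli(p=3/7):
Var(X) = \frac{12}{49}
Var(2X - 3) = (2)² × Var(X) = 4 × \frac{12}{49} = \frac{48}{49}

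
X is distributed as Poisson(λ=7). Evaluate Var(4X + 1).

For X ~ Poisson(λ=7):
Var(X) = 7
Var(4X + 1) = (4)² × Var(X) = 16 × 7 = 112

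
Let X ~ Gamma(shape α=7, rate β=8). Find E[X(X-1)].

E[X(X-1)] = E[X² - X] = E[X²] - E[X]
E[X] = \frac{7}{8}
E[X²] = Var(X) + (E[X])² = \frac{7}{64} + (\frac{7}{8})² = \frac{7}{8}
E[X(X-1)] = \frac{7}{8} - \frac{7}{8} = 0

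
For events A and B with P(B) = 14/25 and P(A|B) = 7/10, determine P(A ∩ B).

By definition, P(A|B) = P(A ∩ B) / P(B)
So P(A ∩ B) = P(A|B) × P(B)
= 7/10 × 14/25
= 49/125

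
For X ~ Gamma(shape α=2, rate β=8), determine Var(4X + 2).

For X ~ Gamma(shape α=2, rate β=8):
Var(X) = \frac{1}{32}
Var(4X + 2) = (4)² × Var(X) = 16 × \frac{1}{32} = \frac{1}{2}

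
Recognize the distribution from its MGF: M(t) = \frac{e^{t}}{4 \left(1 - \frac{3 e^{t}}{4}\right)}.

The MGF M(t) = \frac{e^{t}}{4 \left(1 - \frac{3 e^{t}}{4}\right)} is the standard form for the Geometric distribution.
Comparing with the known MGF formula identifies: Geometric(p=1/4), X = trial number of first success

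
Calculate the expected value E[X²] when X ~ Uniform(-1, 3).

Using the identity E[X²] = Var(X) + (E[X])²:
E[X] = 1
Var(X) = \frac{4}{3}
E[X²] = \frac{4}{3} + (1)²
= \frac{7}{3}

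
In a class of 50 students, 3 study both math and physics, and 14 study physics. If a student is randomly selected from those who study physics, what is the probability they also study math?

P(A ∩ B) = 3/50
P(B) = 14/50 = 7/25
P(A|B) = P(A ∩ B) / P(B) = (3/50) / (7/25) = 3/14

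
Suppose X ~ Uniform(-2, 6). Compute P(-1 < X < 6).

P(-1 < X < 6) = ∫_{-1}^{6} f(x) dx
where f(x) = \frac{1}{8}
= \frac{7}{8}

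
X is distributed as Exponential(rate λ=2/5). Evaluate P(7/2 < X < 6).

P(7/2 < X < 6) = ∫_{7/2}^{6} f(x) dx
where f(x) = \frac{2 e^{- \frac{2 x}{5}}}{5}
= - \frac{1 - e}{e^{\frac{12}{5}}}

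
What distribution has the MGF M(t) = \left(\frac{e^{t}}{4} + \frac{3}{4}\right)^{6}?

The MGF M(t) = \left(\frac{e^{t}}{4} + \frac{3}{4}\right)^{6} is the standard form for the Binomial distribution.
Comparing with the known MGF formula identifies: Binomial(n=6, p=1/4)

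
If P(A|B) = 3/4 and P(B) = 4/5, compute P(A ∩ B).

By definition, P(A|B) = P(A ∩ B) / P(B)
So P(A ∩ B) = P(A|B) × P(B)
= 3/4 × 4/5
= 3/5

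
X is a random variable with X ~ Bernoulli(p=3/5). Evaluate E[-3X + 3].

For X ~ Bernoulli(p=3/5):
E[X] = \frac{3}{5}
E[-3X + 3] = -3 × E[X] + 3 = \frac{6}{5}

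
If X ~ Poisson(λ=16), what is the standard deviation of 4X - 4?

For X ~ Poisson(λ=16):
Var(X) = 16
SD(X) = √(Var(X)) = √(16) = 4
SD(4X - 4) = |4| × SD(X) = 4 × 4 = 16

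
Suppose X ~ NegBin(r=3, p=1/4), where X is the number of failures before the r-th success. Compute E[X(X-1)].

E[X(X-1)] = E[X² - X] = E[X²] - E[X]
E[X] = 9
E[X²] = Var(X) + (E[X])² = 36 + (9)² = 117
E[X(X-1)] = 117 - 9 = 108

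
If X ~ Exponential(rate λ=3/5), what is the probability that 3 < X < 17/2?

P(3 < X < 17/2) = ∫_{3}^{17/2} f(x) dx
where f(x) = \frac{3 e^{- \frac{3 x}{5}}}{5}
= - \frac{1}{e^{\frac{51}{10}}} + e^{- \frac{9}{5}}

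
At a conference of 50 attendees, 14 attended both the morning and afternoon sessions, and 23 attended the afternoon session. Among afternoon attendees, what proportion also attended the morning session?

P(A ∩ B) = 14/50 = 7/25
P(B) = 23/50
P(A|B) = P(A ∩ B) / P(B) = (7/25) / (23/50) = 14/23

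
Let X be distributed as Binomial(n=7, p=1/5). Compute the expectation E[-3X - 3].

For X ~ Binomial(n=7, p=1/5):
E[X] = \frac{7}{5}
E[-3X - 3] = -3 × E[X] - 3 = - \frac{36}{5}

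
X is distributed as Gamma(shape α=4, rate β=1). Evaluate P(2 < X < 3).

P(2 < X < 3) = ∫_{2}^{3} f(x) dx
where f(x) = \frac{x^{3} e^{- x}}{6}
= \frac{-39 + 19 e}{3 e^{3}}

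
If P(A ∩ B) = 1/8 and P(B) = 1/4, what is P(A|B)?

P(A|B) = P(A ∩ B) / P(B)
= (1/8) / (1/4)
= 1/2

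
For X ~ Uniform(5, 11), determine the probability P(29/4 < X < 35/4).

P(29/4 < X < 35/4) = ∫_{29/4}^{35/4} f(x) dx
where f(x) = \frac{1}{6}
= \frac{1}{4}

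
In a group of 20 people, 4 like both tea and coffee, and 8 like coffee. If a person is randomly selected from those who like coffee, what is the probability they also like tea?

P(A ∩ B) = 4/20 = 1/5
P(B) = 8/20 = 2/5
P(A|B) = P(A ∩ B) / P(B) = (1/5) / (2/5) = 1/2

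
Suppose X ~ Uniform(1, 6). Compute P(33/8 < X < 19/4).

P(33/8 < X < 19/4) = ∫_{33/8}^{19/4} f(x) dx
where f(x) = \frac{1}{5}
= \frac{1}{8}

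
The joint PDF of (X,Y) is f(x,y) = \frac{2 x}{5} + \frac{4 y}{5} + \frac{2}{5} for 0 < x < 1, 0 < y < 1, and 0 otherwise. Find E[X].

E[X] = ∫_0^1 ∫_0^1 x × f(x,y) dy dx
= ∫_0^1 ∫_0^1 x × (\frac{2 x}{5} + \frac{4 y}{5} + \frac{2}{5}) dy dx
= \frac{8}{15}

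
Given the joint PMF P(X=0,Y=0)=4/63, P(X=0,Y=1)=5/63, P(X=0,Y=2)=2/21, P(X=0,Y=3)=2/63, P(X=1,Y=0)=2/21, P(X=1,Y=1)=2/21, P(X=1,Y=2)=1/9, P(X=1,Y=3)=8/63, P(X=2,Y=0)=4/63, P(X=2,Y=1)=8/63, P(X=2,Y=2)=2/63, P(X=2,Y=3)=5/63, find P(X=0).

P(X=0) = P(X=0,Y=0) + P(X=0,Y=1) + P(X=0,Y=2) + P(X=0,Y=3)
= 4/63 + 5/63 + 2/21 + 2/63
= 17/63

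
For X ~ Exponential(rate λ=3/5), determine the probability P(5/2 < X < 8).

P(5/2 < X < 8) = ∫_{5/2}^{8} f(x) dx
where f(x) = \frac{3 e^{- \frac{3 x}{5}}}{5}
= - \frac{1}{e^{\frac{24}{5}}} + e^{- \frac{3}{2}}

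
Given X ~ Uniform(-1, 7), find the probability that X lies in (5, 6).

P(5 < X < 6) = ∫_{5}^{6} f(x) dx
where f(x) = \frac{1}{8}
= \frac{1}{8}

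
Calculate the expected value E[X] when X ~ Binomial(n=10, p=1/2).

For X ~ Binomial(n=10, p=1/2), the expected value is:
E[X] = 5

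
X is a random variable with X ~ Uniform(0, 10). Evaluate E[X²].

Using the identity E[X²] = Var(X) + (E[X])²:
E[X] = 5
Var(X) = \frac{25}{3}
E[X²] = \frac{25}{3} + (5)²
= \frac{100}{3}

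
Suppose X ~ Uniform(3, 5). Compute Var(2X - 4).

For X ~ Uniform(3, 5):
Var(X) = \frac{1}{3}
Var(2X - 4) = (2)² × Var(X) = 4 × \frac{1}{3} = \frac{4}{3}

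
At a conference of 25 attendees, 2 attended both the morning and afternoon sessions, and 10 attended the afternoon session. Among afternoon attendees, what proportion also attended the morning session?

P(A ∩ B) = 2/25
P(B) = 10/25 = 2/5
P(A|B) = P(A ∩ B) / P(B) = (2/25) / (2/5) = 1/5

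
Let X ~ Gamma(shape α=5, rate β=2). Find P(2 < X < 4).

P(2 < X < 4) = ∫_{2}^{4} f(x) dx
where f(x) = \frac{4 x^{4} e^{- 2 x}}{3}
= \frac{-891 + 103 e^{4}}{3 e^{8}}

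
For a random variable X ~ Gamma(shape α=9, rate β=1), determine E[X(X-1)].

E[X(X-1)] = E[X² - X] = E[X²] - E[X]
E[X] = 9
E[X²] = Var(X) + (E[X])² = 9 + (9)² = 90
E[X(X-1)] = 90 - 9 = 81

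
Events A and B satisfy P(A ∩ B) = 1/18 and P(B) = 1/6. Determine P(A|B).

P(A|B) = P(A ∩ B) / P(B)
= (1/18) / (1/6)
= 1/3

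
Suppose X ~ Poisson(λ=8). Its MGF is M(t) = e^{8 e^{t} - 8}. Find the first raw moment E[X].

To find E[X], compute M^(1)(0):
M^(1)(t) = 8 e^{t} e^{8 e^{t} - 8}
M^(1)(0) = 8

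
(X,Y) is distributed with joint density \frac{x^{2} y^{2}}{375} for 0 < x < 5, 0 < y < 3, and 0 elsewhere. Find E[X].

f_X(x) = ∫_0^3 \frac{x^{2} y^{2}}{375} dy = \frac{3 x^{2}}{125}
E[X] = ∫_0^5 x × (\frac{3 x^{2}}{125}) dx = \frac{15}{4}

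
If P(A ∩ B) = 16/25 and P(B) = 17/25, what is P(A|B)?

P(A|B) = P(A ∩ B) / P(B)
= (16/25) / (17/25)
= 16/17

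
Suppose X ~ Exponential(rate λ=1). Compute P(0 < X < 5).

P(0 < X < 5) = ∫_{0}^{5} f(x) dx
where f(x) = e^{- x}
= 1 - e^{-5}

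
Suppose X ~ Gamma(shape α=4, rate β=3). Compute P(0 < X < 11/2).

P(0 < X < 11/2) = ∫_{0}^{11/2} f(x) dx
where f(x) = \frac{27 x^{3} e^{- 3 x}}{2}
= 1 - \frac{14437}{16 e^{\frac{33}{2}}}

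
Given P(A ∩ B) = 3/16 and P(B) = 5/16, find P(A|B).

P(A|B) = P(A ∩ B) / P(B)
= (3/16) / (5/16)
= 3/5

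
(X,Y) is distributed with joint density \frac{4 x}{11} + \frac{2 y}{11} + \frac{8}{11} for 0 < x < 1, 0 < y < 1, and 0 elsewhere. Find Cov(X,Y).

E[XY] = ∫∫ xy × f(x,y) dx dy = \frac{3}{11}
E[X] = \frac{35}{66}
E[Y] = \frac{17}{33}
Cov(X,Y) = E[XY] - E[X]E[Y] = - \frac{1}{2178}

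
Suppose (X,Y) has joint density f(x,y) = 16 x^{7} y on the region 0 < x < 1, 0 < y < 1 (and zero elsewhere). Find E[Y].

E[Y] = ∫_0^1 ∫_0^1 y × f(x,y) dx dy
= \frac{2}{3}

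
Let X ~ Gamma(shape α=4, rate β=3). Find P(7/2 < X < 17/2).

P(7/2 < X < 17/2) = ∫_{7/2}^{17/2} f(x) dx
where f(x) = \frac{27 x^{3} e^{- 3 x}}{2}
= \frac{-49843 + 4153 e^{15}}{16 e^{\frac{51}{2}}}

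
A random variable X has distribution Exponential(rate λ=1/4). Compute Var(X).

For X ~ Exponential(rate λ=1/4):
Var(X) = 16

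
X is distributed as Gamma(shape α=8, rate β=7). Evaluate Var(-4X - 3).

For X ~ Gamma(shape α=8, rate β=7):
Var(X) = \frac{8}{49}
Var(-4X - 3) = (-4)² × Var(X) = 16 × \frac{8}{49} = \frac{128}{49}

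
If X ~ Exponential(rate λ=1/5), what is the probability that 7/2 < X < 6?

P(7/2 < X < 6) = ∫_{7/2}^{6} f(x) dx
where f(x) = \frac{e^{- \frac{x}{5}}}{5}
= - \frac{1}{e^{\frac{6}{5}}} + e^{- \frac{7}{10}}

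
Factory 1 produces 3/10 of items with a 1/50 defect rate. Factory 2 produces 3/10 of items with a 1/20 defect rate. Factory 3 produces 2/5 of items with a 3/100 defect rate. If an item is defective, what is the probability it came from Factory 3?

Using Bayes' theorem:
P(F1) = 3/10, P(D|F1) = 1/50
P(F2) = 3/10, P(D|F2) = 1/20
P(F3) = 2/5, P(D|F3) = 3/100
P(D) = P(D|F1)P(F1) + P(D|F2)P(F2) + P(D|F3)P(F3)
     = \frac{33}{1000}
P(F3|D) = P(D|F3)P(F3) / P(D)
= \frac{4}{11}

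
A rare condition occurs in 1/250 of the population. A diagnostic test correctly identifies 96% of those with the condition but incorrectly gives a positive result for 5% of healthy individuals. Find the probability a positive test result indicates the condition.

Let D = the rare event, + = positive/flagged.
P(D) = 1/250
P(+|D) = 96/100 = 24/25
P(+|D') = 5/100 = 1/20
P(+) = P(+|D)P(D) + P(+|D')P(D')
     = \frac{24}{25} × \frac{1}{250} + \frac{1}{20} × \frac{249}{250}
     = \frac{1341}{25000}
P(D|+) = P(+|D)P(D)/P(+) = \frac{32}{447}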